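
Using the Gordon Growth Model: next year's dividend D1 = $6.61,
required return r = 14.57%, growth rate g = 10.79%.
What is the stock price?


Formula: P = D1 / (r - g)
Spread: r - g = 0.1457 - 0.1079 = 0.0378
Substituting: P = $6.61 / 0.0378
P = $174.87

$174.87


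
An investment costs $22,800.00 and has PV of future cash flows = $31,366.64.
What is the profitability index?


Formula: PI = PV(cash flows) / initial investment
Substituting: PI = $31,366.64 / $22,800.00
PI = 1.3757

1.3757


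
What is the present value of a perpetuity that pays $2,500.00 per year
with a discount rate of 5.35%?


Formula: PV = C / r
Substituting: PV = $2,500.00 / 0.0535
PV = $46,728.97

$46,728.97


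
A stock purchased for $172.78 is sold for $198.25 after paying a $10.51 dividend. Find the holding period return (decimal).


Formula: HPR = (P1 - P0 + D) / P0
Gain: $198.25 - $172.78 + $10.51 = $35.98
HPR = $35.98 / $172.78 = 0.2082

0.2082


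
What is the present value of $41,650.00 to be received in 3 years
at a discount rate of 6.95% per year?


Formula: PV = FV / (1 + r)^n
Substituting: PV = $41,650.00 / (1 + 0.0695)^3
Discount factor: (1.0695)^3 = 1.223326
PV = $41,650.00 / 1.223326 = $34,046.51

$34,046.51


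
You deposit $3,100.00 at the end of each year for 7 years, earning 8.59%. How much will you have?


Formula: FV = PMT * ((1+r)^n - 1) / r
Growth factor: (1 + 0.0859)^7 = 1.780446
Numerator: 1.780446 - 1 = 0.780446
FV = $3,100.00 * 0.780446 / 0.0859 = $28,165.11

$28,165.11


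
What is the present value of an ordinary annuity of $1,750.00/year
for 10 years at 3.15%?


Formula: PV = PMT * (1 - (1+r)^(-n)) / r
Discount factor: (1 + 0.0315)^(-10) = 0.733344
Bracket: 1 - 0.733344 = 0.266656
PV = $1,750.00 * 0.266656 / 0.0315 = $14,814.23

$14,814.23


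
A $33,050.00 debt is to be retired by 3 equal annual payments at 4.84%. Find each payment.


Formula: PMT = PV * r / (1 - (1+r)^(-n))
Denominator: 1 - (1 + 0.0484)^(-3) = 0.132201
Numerator: $33,050.00 * 0.0484 = 1599.62
PMT = 1599.62 / 0.132201 = $12,099.88

$12,099.88


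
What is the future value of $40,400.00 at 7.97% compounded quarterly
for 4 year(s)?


Formula: FV = P * (1 + r/m)^(m*t)
Period rate: r/m = 0.0797 / 4 = 0.019925
Total periods: m*t = 4 * 4 = 16
Growth factor: (1 + 0.019925)^16 = 1.371172
FV = $40,400.00 * 1.371172 = $55,395.33

$55,395.33


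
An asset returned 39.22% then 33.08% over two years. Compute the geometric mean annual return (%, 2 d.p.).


Formula: Geometric mean = ((1+r1)*(1+r2))^(1/2) - 1
Product: (1 + 0.3922) * (1 + 0.3308) = 1.3922 * 1.3308 = 1.85274
Square root: 1.85274^0.5 = 1.361154
Geometric mean = 1.361154 - 1 = 0.361154
As percentage: 36.12%

36.12%


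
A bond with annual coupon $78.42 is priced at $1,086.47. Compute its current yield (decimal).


Formula: Current yield = annual coupon / price
Substituting: CY = $78.42 / $1,086.47
CY = 0.072179

0.072179


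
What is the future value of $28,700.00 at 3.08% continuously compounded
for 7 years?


Formula: FV = P * e^(r*t)
Exponent: r*t = 0.0308 * 7 = 0.2156
e^(0.2156) = 1.240606
FV = $28,700.00 * 1.240606 = $35,605.39

$35,605.39


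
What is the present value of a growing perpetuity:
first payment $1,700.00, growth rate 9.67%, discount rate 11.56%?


Formula: PV = C / (r - g)
Spread: r - g = 0.1156 - 0.0967 = 0.0189
Substituting: PV = $1,700.00 / 0.0189
PV = $89,947.09

$89,947.09


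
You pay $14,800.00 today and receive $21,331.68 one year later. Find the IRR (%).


Formula: IRR = C1/C0 - 1
Substituting: IRR = $21,331.68 / $14,800.00 - 1
Ratio: 1.44133 - 1 = 0.44133
IRR = 44.133%

44.133%


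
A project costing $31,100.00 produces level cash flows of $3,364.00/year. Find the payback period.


Formula: Payback = investment / annual cash flow
Substituting: Payback = $31,100.00 / $3,364.00
Payback = 9.2449 years

9.2449 years


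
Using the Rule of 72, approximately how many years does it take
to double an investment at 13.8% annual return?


Formula: Years ≈ 72 / r
Substituting: Years ≈ 72 / 13.8
Years ≈ 5.2

5.2 years


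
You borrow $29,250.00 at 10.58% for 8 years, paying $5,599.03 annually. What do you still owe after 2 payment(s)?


Formula: Balance = PV*(1+r)^k - PMT*((1+r)^k - 1)/r
Growth: (1 + 0.1058)^2 = 1.222794
Accumulated factor: ((1+r)^k - 1)/r = 2.1058
Balance = $29,250.00 * 1.222794 - $5,599.03 * 2.1058
Balance = $23,976.28

$23,976.28


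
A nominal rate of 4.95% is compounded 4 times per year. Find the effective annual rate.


Formula: EAR = (1 + r/m)^m - 1
Period rate: r/m = 0.0495 / 4 = 0.012375
Compounding: (1 + 0.012375)^4 = 1.050426
EAR = 1.050426 - 1 = 0.050426

0.050426


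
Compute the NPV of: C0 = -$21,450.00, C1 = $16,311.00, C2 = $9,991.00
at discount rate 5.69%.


Formula: NPV = C0 + C1/(1+r) + C2/(1+r)^2
Discount C1: $16,311.00 / (1 + 0.0569) = $15,432.87
Discount C2: $9,991.00 / (1 + 0.0569)^2 = $8,944.19
NPV = -$21,450.00 + $15,432.87 + $8,944.19 = $2,927.06

$2,927.06


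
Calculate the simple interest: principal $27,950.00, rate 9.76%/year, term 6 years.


Formula: I = P * r * t
Substituting: I = $27,950.00 * 0.0976 * 6
Step: I = $27,950.00 * 0.5856
I = $16,367.52

$16,367.52


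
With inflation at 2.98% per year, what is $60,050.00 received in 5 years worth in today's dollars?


Formula: Real value = nominal / (1 + inflation)^years
Price level: (1 + 0.0298)^5 = 1.158149
Real value = $60,050.00 / 1.158149 = $51,849.98

$51,849.98


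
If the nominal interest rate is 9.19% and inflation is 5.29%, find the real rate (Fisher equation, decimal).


Formula: (1 + r_real) = (1 + r_nom) / (1 + inflation)
Substituting: (1 + r_real) = 1.0919 / 1.0529
(1 + r_real) = 1.037041
r_real = 1.037041 - 1 = 0.037041

0.037041


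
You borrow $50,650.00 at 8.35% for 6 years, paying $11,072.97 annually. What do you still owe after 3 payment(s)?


Formula: Balance = PV*(1+r)^k - PMT*((1+r)^k - 1)/r
Growth: (1 + 0.0835)^3 = 1.271999
Accumulated factor: ((1+r)^k - 1)/r = 3.257472
Balance = $50,650.00 * 1.271999 - $11,072.97 * 3.257472
Balance = $28,356.85

$28,356.85


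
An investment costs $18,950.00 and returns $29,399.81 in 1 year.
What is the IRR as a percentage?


Formula: IRR = C1/C0 - 1
Substituting: IRR = $29,399.81 / $18,950.00 - 1
Ratio: 1.551441 - 1 = 0.551441
IRR = 55.1441%

55.1441%


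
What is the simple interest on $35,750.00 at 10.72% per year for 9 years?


Formula: I = P * r * t
Substituting: I = $35,750.00 * 0.1072 * 9
Step: I = $35,750.00 * 0.9648
I = $34,491.60

$34,491.60


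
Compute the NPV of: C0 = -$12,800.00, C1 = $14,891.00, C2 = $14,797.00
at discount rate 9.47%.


Formula: NPV = C0 + C1/(1+r) + C2/(1+r)^2
Discount C1: $14,891.00 / (1 + 0.0947) = $13,602.81
Discount C2: $14,797.00 / (1 + 0.0947)^2 = $12,347.63
NPV = -$12,800.00 + $13,602.81 + $12,347.63 = $13,150.44

$13,150.44


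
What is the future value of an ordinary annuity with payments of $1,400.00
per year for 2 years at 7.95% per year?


Formula: FV = PMT * ((1+r)^n - 1) / r
Growth factor: (1 + 0.0795)^2 = 1.16532
Numerator: 1.16532 - 1 = 0.16532
FV = $1,400.00 * 0.16532 / 0.0795 = $2,911.30

$2,911.30


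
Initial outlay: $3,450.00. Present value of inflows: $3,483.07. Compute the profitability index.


Formula: PI = PV(cash flows) / initial investment
Substituting: PI = $3,483.07 / $3,450.00
PI = 1.0096

1.0096


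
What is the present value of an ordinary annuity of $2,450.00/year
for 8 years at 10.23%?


Formula: PV = PMT * (1 - (1+r)^(-n)) / r
Discount factor: (1 + 0.1023)^(-8) = 0.458777
Bracket: 1 - 0.458777 = 0.541223
PV = $2,450.00 * 0.541223 / 0.1023 = $12,961.84

$12,961.84


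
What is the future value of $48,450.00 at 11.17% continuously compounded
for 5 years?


Formula: FV = P * e^(r*t)
Exponent: r*t = 0.1117 * 5 = 0.5585
e^(0.5585) = 1.748048
FV = $48,450.00 * 1.748048 = $84,692.95

$84,692.95


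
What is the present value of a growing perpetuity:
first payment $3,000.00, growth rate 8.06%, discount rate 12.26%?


Formula: PV = C / (r - g)
Spread: r - g = 0.1226 - 0.0806 = 0.042
Substituting: PV = $3,000.00 / 0.042
PV = $71,428.57

$71,428.57


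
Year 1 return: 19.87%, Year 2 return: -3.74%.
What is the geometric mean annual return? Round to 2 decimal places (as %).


Formula: Geometric mean = ((1+r1)*(1+r2))^(1/2) - 1
Product: (1 + 0.1987) * (1 + -0.0374) = 1.1987 * 0.9626 = 1.153869
Square root: 1.153869^0.5 = 1.074183
Geometric mean = 1.074183 - 1 = 0.074183
As percentage: 7.42%

7.42%


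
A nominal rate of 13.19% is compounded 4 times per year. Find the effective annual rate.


Formula: EAR = (1 + r/m)^m - 1
Period rate: r/m = 0.1319 / 4 = 0.032975
Compounding: (1 + 0.032975)^4 = 1.138569
EAR = 1.138569 - 1 = 0.138569

0.138569


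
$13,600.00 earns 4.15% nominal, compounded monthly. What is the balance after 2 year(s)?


Formula: FV = P * (1 + r/m)^(m*t)
Period rate: r/m = 0.0415 / 12 = 0.003458
Total periods: m*t = 12 * 2 = 24
Growth factor: (1 + 0.003458)^24 = 1.086386
FV = $13,600.00 * 1.086386 = $14,774.85

$14,774.85


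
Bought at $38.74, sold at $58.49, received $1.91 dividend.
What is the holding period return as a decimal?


Formula: HPR = (P1 - P0 + D) / P0
Gain: $58.49 - $38.74 + $1.91 = $21.66
HPR = $21.66 / $38.74 = 0.5591

0.5591


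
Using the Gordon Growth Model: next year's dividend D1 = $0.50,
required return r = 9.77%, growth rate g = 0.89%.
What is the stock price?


Formula: P = D1 / (r - g)
Spread: r - g = 0.0977 - 0.0089 = 0.0888
Substituting: P = $0.50 / 0.0888
P = $5.63

$5.63


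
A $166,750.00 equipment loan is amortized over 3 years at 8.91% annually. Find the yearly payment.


Formula: PMT = PV * r / (1 - (1+r)^(-n))
Denominator: 1 - (1 + 0.0891)^(-3) = 0.225901
Numerator: $166,750.00 * 0.0891 = 14857.425
PMT = 14857.425 / 0.225901 = $65,769.74

$65,769.74


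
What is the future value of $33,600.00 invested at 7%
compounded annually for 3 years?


Formula: FV = P * (1 + r)^n
Substituting: FV = $33,600.00 * (1 + 0.07)^3
Growth factor: (1.07)^3 = 1.225043
FV = $33,600.00 * 1.225043 = $41,161.44

$41,161.44


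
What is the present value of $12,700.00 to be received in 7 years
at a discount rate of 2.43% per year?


Formula: PV = FV / (1 + r)^n
Substituting: PV = $12,700.00 / (1 + 0.0243)^7
Discount factor: (1.0243)^7 = 1.183015
PV = $12,700.00 / 1.183015 = $10,735.28

$10,735.28


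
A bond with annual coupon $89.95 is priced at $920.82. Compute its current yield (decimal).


Formula: Current yield = annual coupon / price
Substituting: CY = $89.95 / $920.82
CY = 0.097685

0.097685


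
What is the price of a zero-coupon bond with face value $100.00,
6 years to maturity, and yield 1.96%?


Formula: Price = FV / (1 + r)^n
Substituting: Price = $100.00 / (1 + 0.0196)^6
Discount factor: (1.0196)^6 = 1.123515
Price = $100.00 / 1.123515 = $89.01

$89.01


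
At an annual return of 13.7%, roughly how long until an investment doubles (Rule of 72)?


Formula: Years ≈ 72 / r
Substituting: Years ≈ 72 / 13.7
Years ≈ 5.3

5.3 years


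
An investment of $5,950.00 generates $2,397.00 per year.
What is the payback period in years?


Formula: Payback = investment / annual cash flow
Substituting: Payback = $5,950.00 / $2,397.00
Payback = 2.4823 years

2.4823 years


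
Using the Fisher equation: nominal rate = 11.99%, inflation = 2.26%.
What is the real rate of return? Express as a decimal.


Formula: (1 + r_real) = (1 + r_nom) / (1 + inflation)
Substituting: (1 + r_real) = 1.1199 / 1.0226
(1 + r_real) = 1.09515
r_real = 1.09515 - 1 = 0.09515

0.09515


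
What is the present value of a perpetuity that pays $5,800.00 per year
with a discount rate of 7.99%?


Formula: PV = C / r
Substituting: PV = $5,800.00 / 0.0799
PV = $72,590.74

$72,590.74


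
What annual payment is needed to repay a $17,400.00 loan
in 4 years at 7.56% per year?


Formula: PMT = PV * r / (1 - (1+r)^(-n))
Denominator: 1 - (1 + 0.0756)^(-4) = 0.252869
Numerator: $17,400.00 * 0.0756 = 1315.44
PMT = 1315.44 / 0.252869 = $5,202.06

$5,202.06


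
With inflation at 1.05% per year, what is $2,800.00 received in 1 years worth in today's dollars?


Formula: Real value = nominal / (1 + inflation)^years
Price level: (1 + 0.0105)^1 = 1.0105
Real value = $2,800.00 / 1.0105 = $2,770.91

$2,770.91


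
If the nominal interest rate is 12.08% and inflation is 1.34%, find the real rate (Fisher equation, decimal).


Formula: (1 + r_real) = (1 + r_nom) / (1 + inflation)
Substituting: (1 + r_real) = 1.1208 / 1.0134
(1 + r_real) = 1.10598
r_real = 1.10598 - 1 = 0.10598

0.10598


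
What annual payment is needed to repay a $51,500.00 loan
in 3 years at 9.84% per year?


Formula: PMT = PV * r / (1 - (1+r)^(-n))
Denominator: 1 - (1 + 0.0984)^(-3) = 0.245397
Numerator: $51,500.00 * 0.0984 = 5067.6
PMT = 5067.6 / 0.245397 = $20,650.60

$20,650.60


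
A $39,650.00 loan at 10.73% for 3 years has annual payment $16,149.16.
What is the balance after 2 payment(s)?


Formula: Balance = PV*(1+r)^k - PMT*((1+r)^k - 1)/r
Growth: (1 + 0.1073)^2 = 1.226113
Accumulated factor: ((1+r)^k - 1)/r = 2.1073
Balance = $39,650.00 * 1.226113 - $16,149.16 * 2.1073
Balance = $14,584.27

$14,584.27


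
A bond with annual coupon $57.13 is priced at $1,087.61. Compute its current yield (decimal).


Formula: Current yield = annual coupon / price
Substituting: CY = $57.13 / $1,087.61
CY = 0.052528

0.052528


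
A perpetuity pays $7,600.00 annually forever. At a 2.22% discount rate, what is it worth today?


Formula: PV = C / r
Substituting: PV = $7,600.00 / 0.0222
PV = $342,342.34

$342,342.34


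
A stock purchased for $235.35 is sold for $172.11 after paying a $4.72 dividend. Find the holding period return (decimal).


Formula: HPR = (P1 - P0 + D) / P0
Gain: $172.11 - $235.35 + $4.72 = -$58.52
HPR = -$58.52 / $235.35 = -0.2487

-0.2487


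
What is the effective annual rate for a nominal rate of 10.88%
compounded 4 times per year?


Formula: EAR = (1 + r/m)^m - 1
Period rate: r/m = 0.1088 / 4 = 0.0272
Compounding: (1 + 0.0272)^4 = 1.11332
EAR = 1.11332 - 1 = 0.11332

0.11332


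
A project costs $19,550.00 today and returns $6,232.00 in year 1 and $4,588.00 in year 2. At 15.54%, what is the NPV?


Formula: NPV = C0 + C1/(1+r) + C2/(1+r)^2
Discount C1: $6,232.00 / (1 + 0.1554) = $5,393.80
Discount C2: $4,588.00 / (1 + 0.1554)^2 = $3,436.84
NPV = -$19,550.00 + $5,393.80 + $3,436.84 = -$10,719.36

-$10,719.36


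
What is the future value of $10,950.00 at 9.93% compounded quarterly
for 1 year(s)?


Formula: FV = P * (1 + r/m)^(m*t)
Period rate: r/m = 0.0993 / 4 = 0.024825
Total periods: m*t = 4 * 1 = 4
Growth factor: (1 + 0.024825)^4 = 1.103059
FV = $10,950.00 * 1.103059 = $12,078.50

$12,078.50


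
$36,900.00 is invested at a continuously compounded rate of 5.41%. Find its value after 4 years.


Formula: FV = P * e^(r*t)
Exponent: r*t = 0.0541 * 4 = 0.2164
e^(0.2164) = 1.241599
FV = $36,900.00 * 1.241599 = $45,815.00

$45,815.00


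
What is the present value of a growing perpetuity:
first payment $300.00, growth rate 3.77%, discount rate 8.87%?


Formula: PV = C / (r - g)
Spread: r - g = 0.0887 - 0.0377 = 0.051
Substituting: PV = $300.00 / 0.051
PV = $5,882.35

$5,882.35


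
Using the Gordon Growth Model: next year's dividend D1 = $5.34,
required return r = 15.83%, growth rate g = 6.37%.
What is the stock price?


Formula: P = D1 / (r - g)
Spread: r - g = 0.1583 - 0.0637 = 0.0946
Substituting: P = $5.34 / 0.0946
P = $56.45

$56.45


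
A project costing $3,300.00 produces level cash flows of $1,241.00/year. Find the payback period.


Formula: Payback = investment / annual cash flow
Substituting: Payback = $3,300.00 / $1,241.00
Payback = 2.6591 years

2.6591 years


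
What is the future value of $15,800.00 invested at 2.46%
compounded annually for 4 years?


Formula: FV = P * (1 + r)^n
Substituting: FV = $15,800.00 * (1 + 0.0246)^4
Growth factor: (1.0246)^4 = 1.102091
FV = $15,800.00 * 1.102091 = $17,413.04

$17,413.04


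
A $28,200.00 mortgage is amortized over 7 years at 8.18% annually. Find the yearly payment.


Formula: PMT = PV * r / (1 - (1+r)^(-n))
Denominator: 1 - (1 + 0.0818)^(-7) = 0.423272
Numerator: $28,200.00 * 0.0818 = 2306.76
PMT = 2306.76 / 0.423272 = $5,449.83

$5,449.83


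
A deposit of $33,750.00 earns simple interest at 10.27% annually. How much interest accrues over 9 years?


Formula: I = P * r * t
Substituting: I = $33,750.00 * 0.1027 * 9
Step: I = $33,750.00 * 0.9243
I = $31,195.13

$31,195.13


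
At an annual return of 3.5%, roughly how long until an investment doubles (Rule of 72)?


Formula: Years ≈ 72 / r
Substituting: Years ≈ 72 / 3.5
Years ≈ 20.6

20.6 years


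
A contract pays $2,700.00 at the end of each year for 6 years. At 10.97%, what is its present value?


Formula: PV = PMT * (1 - (1+r)^(-n)) / r
Discount factor: (1 + 0.1097)^(-6) = 0.535509
Bracket: 1 - 0.535509 = 0.464491
PV = $2,700.00 * 0.464491 / 0.1097 = $11,432.33

$11,432.33


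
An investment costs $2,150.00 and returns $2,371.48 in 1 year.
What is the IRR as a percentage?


Formula: IRR = C1/C0 - 1
Substituting: IRR = $2,371.48 / $2,150.00 - 1
Ratio: 1.103014 - 1 = 0.103014
IRR = 10.3014%

10.3014%


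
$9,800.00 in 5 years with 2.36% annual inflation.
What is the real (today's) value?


Formula: Real value = nominal / (1 + inflation)^years
Price level: (1 + 0.0236)^5 = 1.123703
Real value = $9,800.00 / 1.123703 = $8,721.17

$8,721.17


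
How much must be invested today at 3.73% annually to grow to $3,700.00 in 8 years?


Formula: PV = FV / (1 + r)^n
Substituting: PV = $3,700.00 / (1 + 0.0373)^8
Discount factor: (1.0373)^8 = 1.340402
PV = $3,700.00 / 1.340402 = $2,760.37

$2,760.37


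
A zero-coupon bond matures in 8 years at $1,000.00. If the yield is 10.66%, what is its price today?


Formula: Price = FV / (1 + r)^n
Substituting: Price = $1,000.00 / (1 + 0.1066)^8
Discount factor: (1.1066)^8 = 2.248668
Price = $1,000.00 / 2.248668 = $444.71

$444.71


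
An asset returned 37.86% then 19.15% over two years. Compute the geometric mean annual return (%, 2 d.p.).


Formula: Geometric mean = ((1+r1)*(1+r2))^(1/2) - 1
Product: (1 + 0.3786) * (1 + 0.1915) = 1.3786 * 1.1915 = 1.642602
Square root: 1.642602^0.5 = 1.28164
Geometric mean = 1.28164 - 1 = 0.28164
As percentage: 28.16%

28.16%


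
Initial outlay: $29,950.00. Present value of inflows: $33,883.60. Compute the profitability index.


Formula: PI = PV(cash flows) / initial investment
Substituting: PI = $33,883.60 / $29,950.00
PI = 1.1313

1.1313


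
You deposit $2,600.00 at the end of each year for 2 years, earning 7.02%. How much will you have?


Formula: FV = PMT * ((1+r)^n - 1) / r
Growth factor: (1 + 0.0702)^2 = 1.145328
Numerator: 1.145328 - 1 = 0.145328
FV = $2,600.00 * 0.145328 / 0.0702 = $5,382.52

$5,382.52


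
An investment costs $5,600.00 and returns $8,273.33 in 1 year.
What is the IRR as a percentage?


Formula: IRR = C1/C0 - 1
Substituting: IRR = $8,273.33 / $5,600.00 - 1
Ratio: 1.47738 - 1 = 0.47738
IRR = 47.738%

47.738%


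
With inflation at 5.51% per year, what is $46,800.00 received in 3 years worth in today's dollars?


Formula: Real value = nominal / (1 + inflation)^years
Price level: (1 + 0.0551)^3 = 1.174575
Real value = $46,800.00 / 1.174575 = $39,844.19

$39,844.19


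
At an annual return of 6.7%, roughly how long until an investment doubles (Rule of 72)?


Formula: Years ≈ 72 / r
Substituting: Years ≈ 72 / 6.7
Years ≈ 10.7

10.7 years


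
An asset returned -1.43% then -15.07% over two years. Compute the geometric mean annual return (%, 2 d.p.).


Formula: Geometric mean = ((1+r1)*(1+r2))^(1/2) - 1
Product: (1 + -0.0143) * (1 + -0.1507) = 0.9857 * 0.8493 = 0.837155
Square root: 0.837155^0.5 = 0.914962
Geometric mean = 0.914962 - 1 = -0.085038
As percentage: -8.50%

-8.50%


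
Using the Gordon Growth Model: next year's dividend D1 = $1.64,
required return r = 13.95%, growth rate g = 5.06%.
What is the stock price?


Formula: P = D1 / (r - g)
Spread: r - g = 0.1395 - 0.0506 = 0.0889
Substituting: P = $1.64 / 0.0889
P = $18.45

$18.45


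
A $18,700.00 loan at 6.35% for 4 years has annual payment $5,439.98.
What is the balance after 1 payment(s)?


Formula: Balance = PV*(1+r)^k - PMT*((1+r)^k - 1)/r
Growth: (1 + 0.0635)^1 = 1.0635
Accumulated factor: ((1+r)^k - 1)/r = 1.0
Balance = $18,700.00 * 1.0635 - $5,439.98 * 1.0
Balance = $14,447.47

$14,447.47


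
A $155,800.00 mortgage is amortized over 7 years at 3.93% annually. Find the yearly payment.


Formula: PMT = PV * r / (1 - (1+r)^(-n))
Denominator: 1 - (1 + 0.0393)^(-7) = 0.236492
Numerator: $155,800.00 * 0.0393 = 6122.94
PMT = 6122.94 / 0.236492 = $25,890.67

$25,890.67


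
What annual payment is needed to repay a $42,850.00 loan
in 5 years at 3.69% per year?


Formula: PMT = PV * r / (1 - (1+r)^(-n))
Denominator: 1 - (1 + 0.0369)^(-5) = 0.165713
Numerator: $42,850.00 * 0.0369 = 1581.165
PMT = 1581.165 / 0.165713 = $9,541.60

$9,541.60


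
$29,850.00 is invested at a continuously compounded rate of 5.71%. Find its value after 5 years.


Formula: FV = P * e^(r*t)
Exponent: r*t = 0.0571 * 5 = 0.2855
e^(0.2855) = 1.330427
FV = $29,850.00 * 1.330427 = $39,713.25

$39,713.25


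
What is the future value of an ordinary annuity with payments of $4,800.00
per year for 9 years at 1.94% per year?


Formula: FV = PMT * ((1+r)^n - 1) / r
Growth factor: (1 + 0.0194)^9 = 1.18878
Numerator: 1.18878 - 1 = 0.18878
FV = $4,800.00 * 0.18878 / 0.0194 = $46,708.57

$46,708.57


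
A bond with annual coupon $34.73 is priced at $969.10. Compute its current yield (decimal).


Formula: Current yield = annual coupon / price
Substituting: CY = $34.73 / $969.10
CY = 0.035837

0.035837


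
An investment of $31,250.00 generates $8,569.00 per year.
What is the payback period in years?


Formula: Payback = investment / annual cash flow
Substituting: Payback = $31,250.00 / $8,569.00
Payback = 3.6469 years

3.6469 years


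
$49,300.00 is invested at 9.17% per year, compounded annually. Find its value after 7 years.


Formula: FV = P * (1 + r)^n
Substituting: FV = $49,300.00 * (1 + 0.0917)^7
Growth factor: (1.0917)^7 = 1.84809
FV = $49,300.00 * 1.84809 = $91,110.85

$91,110.85


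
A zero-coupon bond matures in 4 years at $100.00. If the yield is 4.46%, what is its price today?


Formula: Price = FV / (1 + r)^n
Substituting: Price = $100.00 / (1 + 0.0446)^4
Discount factor: (1.0446)^4 = 1.190694
Price = $100.00 / 1.190694 = $83.98

$83.98


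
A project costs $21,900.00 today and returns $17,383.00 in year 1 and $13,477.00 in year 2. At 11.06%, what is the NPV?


Formula: NPV = C0 + C1/(1+r) + C2/(1+r)^2
Discount C1: $17,383.00 / (1 + 0.1106) = $15,651.90
Discount C2: $13,477.00 / (1 + 0.1106)^2 = $10,926.42
NPV = -$21,900.00 + $15,651.90 + $10,926.42 = $4,678.32

$4,678.32


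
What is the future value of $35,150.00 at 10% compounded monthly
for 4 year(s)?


Formula: FV = P * (1 + r/m)^(m*t)
Period rate: r/m = 0.1 / 12 = 0.008333
Total periods: m*t = 12 * 4 = 48
Growth factor: (1 + 0.008333)^48 = 1.489354
FV = $35,150.00 * 1.489354 = $52,350.80

$52,350.80


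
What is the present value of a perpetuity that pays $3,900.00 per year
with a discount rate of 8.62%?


Formula: PV = C / r
Substituting: PV = $3,900.00 / 0.0862
PV = $45,243.62

$45,243.62


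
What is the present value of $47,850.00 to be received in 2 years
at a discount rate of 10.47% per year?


Formula: PV = FV / (1 + r)^n
Substituting: PV = $47,850.00 / (1 + 0.1047)^2
Discount factor: (1.1047)^2 = 1.220362
PV = $47,850.00 / 1.220362 = $39,209.67

$39,209.67


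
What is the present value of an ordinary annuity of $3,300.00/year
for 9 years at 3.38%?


Formula: PV = PMT * (1 - (1+r)^(-n)) / r
Discount factor: (1 + 0.0338)^(-9) = 0.741432
Bracket: 1 - 0.741432 = 0.258568
PV = $3,300.00 * 0.258568 / 0.0338 = $25,244.82

$25,244.82


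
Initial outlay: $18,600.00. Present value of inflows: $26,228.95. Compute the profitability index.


Formula: PI = PV(cash flows) / initial investment
Substituting: PI = $26,228.95 / $18,600.00
PI = 1.4102

1.4102


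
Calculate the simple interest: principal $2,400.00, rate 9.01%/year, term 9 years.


Formula: I = P * r * t
Substituting: I = $2,400.00 * 0.0901 * 9
Step: I = $2,400.00 * 0.8109
I = $1,946.16

$1,946.16


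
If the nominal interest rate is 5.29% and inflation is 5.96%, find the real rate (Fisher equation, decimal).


Formula: (1 + r_real) = (1 + r_nom) / (1 + inflation)
Substituting: (1 + r_real) = 1.0529 / 1.0596
(1 + r_real) = 0.993677
r_real = 0.993677 - 1 = -0.006323

-0.006323


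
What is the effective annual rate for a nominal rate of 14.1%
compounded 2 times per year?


Formula: EAR = (1 + r/m)^m - 1
Period rate: r/m = 0.141 / 2 = 0.0705
Compounding: (1 + 0.0705)^2 = 1.14597
EAR = 1.14597 - 1 = 0.14597

0.14597


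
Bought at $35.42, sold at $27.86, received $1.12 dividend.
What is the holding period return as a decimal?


Formula: HPR = (P1 - P0 + D) / P0
Gain: $27.86 - $35.42 + $1.12 = -$6.44
HPR = -$6.44 / $35.42 = -0.1818

-0.1818


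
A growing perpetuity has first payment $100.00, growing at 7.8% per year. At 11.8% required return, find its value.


Formula: PV = C / (r - g)
Spread: r - g = 0.118 - 0.078 = 0.04
Substituting: PV = $100.00 / 0.04
PV = $2,500.00

$2,500.00


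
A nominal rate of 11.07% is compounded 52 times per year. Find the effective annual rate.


Formula: EAR = (1 + r/m)^m - 1
Period rate: r/m = 0.1107 / 52 = 0.002129
Compounding: (1 + 0.002129)^52 = 1.116928
EAR = 1.116928 - 1 = 0.116928

0.116928


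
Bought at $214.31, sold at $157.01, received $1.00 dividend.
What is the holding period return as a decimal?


Formula: HPR = (P1 - P0 + D) / P0
Gain: $157.01 - $214.31 + $1.00 = -$56.30
HPR = -$56.30 / $214.31 = -0.2627

-0.2627


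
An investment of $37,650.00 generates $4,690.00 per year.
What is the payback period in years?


Formula: Payback = investment / annual cash flow
Substituting: Payback = $37,650.00 / $4,690.00
Payback = 8.0277 years

8.0277 years


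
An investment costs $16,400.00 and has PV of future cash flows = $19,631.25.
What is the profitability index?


Formula: PI = PV(cash flows) / initial investment
Substituting: PI = $19,631.25 / $16,400.00
PI = 1.197

1.197


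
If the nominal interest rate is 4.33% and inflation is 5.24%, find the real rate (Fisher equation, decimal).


Formula: (1 + r_real) = (1 + r_nom) / (1 + inflation)
Substituting: (1 + r_real) = 1.0433 / 1.0524
(1 + r_real) = 0.991353
r_real = 0.991353 - 1 = -0.008647

-0.008647


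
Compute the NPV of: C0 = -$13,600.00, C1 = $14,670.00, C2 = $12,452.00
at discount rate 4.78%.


Formula: NPV = C0 + C1/(1+r) + C2/(1+r)^2
Discount C1: $14,670.00 / (1 + 0.0478) = $14,000.76
Discount C2: $12,452.00 / (1 + 0.0478)^2 = $11,341.81
NPV = -$13,600.00 + $14,000.76 + $11,341.81 = $11,742.57

$11,742.57


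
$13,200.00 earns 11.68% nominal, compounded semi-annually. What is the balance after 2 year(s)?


Formula: FV = P * (1 + r/m)^(m*t)
Period rate: r/m = 0.1168 / 2 = 0.0584
Total periods: m*t = 2 * 2 = 4
Growth factor: (1 + 0.0584)^4 = 1.254872
FV = $13,200.00 * 1.254872 = $16,564.31

$16,564.31


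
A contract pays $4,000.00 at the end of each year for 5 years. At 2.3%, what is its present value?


Formula: PV = PMT * (1 - (1+r)^(-n)) / r
Discount factor: (1 + 0.023)^(-5) = 0.892528
Bracket: 1 - 0.892528 = 0.107472
PV = $4,000.00 * 0.107472 / 0.023 = $18,690.79

$18,690.79


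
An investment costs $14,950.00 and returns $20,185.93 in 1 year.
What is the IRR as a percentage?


Formula: IRR = C1/C0 - 1
Substituting: IRR = $20,185.93 / $14,950.00 - 1
Ratio: 1.350229 - 1 = 0.350229
IRR = 35.0229%

35.0229%


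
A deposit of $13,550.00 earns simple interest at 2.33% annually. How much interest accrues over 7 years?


Formula: I = P * r * t
Substituting: I = $13,550.00 * 0.0233 * 7
Step: I = $13,550.00 * 0.1631
I = $2,210.01

$2,210.01


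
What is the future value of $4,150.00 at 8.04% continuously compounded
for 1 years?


Formula: FV = P * e^(r*t)
Exponent: r*t = 0.0804 * 1 = 0.0804
e^(0.0804) = 1.08372
FV = $4,150.00 * 1.08372 = $4,497.44

$4,497.44


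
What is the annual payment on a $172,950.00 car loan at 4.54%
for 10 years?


Formula: PMT = PV * r / (1 - (1+r)^(-n))
Denominator: 1 - (1 + 0.0454)^(-10) = 0.358532
Numerator: $172,950.00 * 0.0454 = 7851.93
PMT = 7851.93 / 0.358532 = $21,900.23

$21,900.23


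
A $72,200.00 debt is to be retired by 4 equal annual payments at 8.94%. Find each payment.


Formula: PMT = PV * r / (1 - (1+r)^(-n))
Denominator: 1 - (1 + 0.0894)^(-4) = 0.290013
Numerator: $72,200.00 * 0.0894 = 6454.68
PMT = 6454.68 / 0.290013 = $22,256.53

$22,256.53


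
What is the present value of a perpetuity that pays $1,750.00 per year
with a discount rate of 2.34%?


Formula: PV = C / r
Substituting: PV = $1,750.00 / 0.0234
PV = $74,786.32

$74,786.32


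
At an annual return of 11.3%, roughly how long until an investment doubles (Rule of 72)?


Formula: Years ≈ 72 / r
Substituting: Years ≈ 72 / 11.3
Years ≈ 6.4

6.4 years


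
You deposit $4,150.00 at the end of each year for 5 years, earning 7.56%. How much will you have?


Formula: FV = PMT * ((1+r)^n - 1) / r
Growth factor: (1 + 0.0756)^5 = 1.43964
Numerator: 1.43964 - 1 = 0.43964
FV = $4,150.00 * 0.43964 / 0.0756 = $24,133.69

$24,133.69


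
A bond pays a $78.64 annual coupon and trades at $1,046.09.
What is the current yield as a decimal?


Formula: Current yield = annual coupon / price
Substituting: CY = $78.64 / $1,046.09
CY = 0.075175

0.075175


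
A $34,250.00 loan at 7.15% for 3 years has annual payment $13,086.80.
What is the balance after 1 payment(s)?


Formula: Balance = PV*(1+r)^k - PMT*((1+r)^k - 1)/r
Growth: (1 + 0.0715)^1 = 1.0715
Accumulated factor: ((1+r)^k - 1)/r = 1.0
Balance = $34,250.00 * 1.0715 - $13,086.80 * 1.0
Balance = $23,612.08

$23,612.08


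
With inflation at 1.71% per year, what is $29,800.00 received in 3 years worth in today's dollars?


Formula: Real value = nominal / (1 + inflation)^years
Price level: (1 + 0.0171)^3 = 1.052182
Real value = $29,800.00 / 1.052182 = $28,322.09

$28,322.09


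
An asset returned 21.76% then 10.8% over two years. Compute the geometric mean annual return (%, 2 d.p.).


Formula: Geometric mean = ((1+r1)*(1+r2))^(1/2) - 1
Product: (1 + 0.2176) * (1 + 0.108) = 1.2176 * 1.108 = 1.349101
Square root: 1.349101^0.5 = 1.161508
Geometric mean = 1.161508 - 1 = 0.161508
As percentage: 16.15%

16.15%


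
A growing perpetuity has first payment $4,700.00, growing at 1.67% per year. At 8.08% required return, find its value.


Formula: PV = C / (r - g)
Spread: r - g = 0.0808 - 0.0167 = 0.0641
Substituting: PV = $4,700.00 / 0.0641
PV = $73,322.93

$73,322.93


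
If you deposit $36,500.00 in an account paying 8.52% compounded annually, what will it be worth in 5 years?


Formula: FV = P * (1 + r)^n
Substituting: FV = $36,500.00 * (1 + 0.0852)^5
Growth factor: (1.0852)^5 = 1.505043
FV = $36,500.00 * 1.505043 = $54,934.07

$54,934.07


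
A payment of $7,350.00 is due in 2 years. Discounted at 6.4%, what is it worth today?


Formula: PV = FV / (1 + r)^n
Substituting: PV = $7,350.00 / (1 + 0.064)^2
Discount factor: (1.064)^2 = 1.132096
PV = $7,350.00 / 1.132096 = $6,492.38

$6,492.38


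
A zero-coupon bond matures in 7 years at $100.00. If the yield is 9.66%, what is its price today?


Formula: Price = FV / (1 + r)^n
Substituting: Price = $100.00 / (1 + 0.0966)^7
Discount factor: (1.0966)^7 = 1.906943
Price = $100.00 / 1.906943 = $52.44

$52.44


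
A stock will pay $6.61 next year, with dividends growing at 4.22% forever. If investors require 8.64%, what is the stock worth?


Formula: P = D1 / (r - g)
Spread: r - g = 0.0864 - 0.0422 = 0.0442
Substituting: P = $6.61 / 0.0442
P = $149.55

$149.55


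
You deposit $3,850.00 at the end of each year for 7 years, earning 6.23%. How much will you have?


Formula: FV = PMT * ((1+r)^n - 1) / r
Growth factor: (1 + 0.0623)^7 = 1.526618
Numerator: 1.526618 - 1 = 0.526618
FV = $3,850.00 * 0.526618 / 0.0623 = $32,543.79

$32,543.79


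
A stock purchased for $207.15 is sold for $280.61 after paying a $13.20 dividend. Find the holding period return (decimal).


Formula: HPR = (P1 - P0 + D) / P0
Gain: $280.61 - $207.15 + $13.20 = $86.66
HPR = $86.66 / $207.15 = 0.4183

0.4183


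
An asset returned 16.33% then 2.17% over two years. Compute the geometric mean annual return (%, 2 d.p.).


Formula: Geometric mean = ((1+r1)*(1+r2))^(1/2) - 1
Product: (1 + 0.1633) * (1 + 0.0217) = 1.1633 * 1.0217 = 1.188544
Square root: 1.188544^0.5 = 1.090203
Geometric mean = 1.090203 - 1 = 0.090203
As percentage: 9.02%

9.02%


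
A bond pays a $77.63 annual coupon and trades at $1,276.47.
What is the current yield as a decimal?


Formula: Current yield = annual coupon / price
Substituting: CY = $77.63 / $1,276.47
CY = 0.060816

0.060816


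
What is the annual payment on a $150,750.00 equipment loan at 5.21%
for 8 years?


Formula: PMT = PV * r / (1 - (1+r)^(-n))
Denominator: 1 - (1 + 0.0521)^(-8) = 0.333893
Numerator: $150,750.00 * 0.0521 = 7854.075
PMT = 7854.075 / 0.333893 = $23,522.71

$23,522.71


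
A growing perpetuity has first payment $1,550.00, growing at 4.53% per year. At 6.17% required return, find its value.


Formula: PV = C / (r - g)
Spread: r - g = 0.0617 - 0.0453 = 0.0164
Substituting: PV = $1,550.00 / 0.0164
PV = $94,512.20

$94,512.20


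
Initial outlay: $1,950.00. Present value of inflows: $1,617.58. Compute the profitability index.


Formula: PI = PV(cash flows) / initial investment
Substituting: PI = $1,617.58 / $1,950.00
PI = 0.8295

0.8295


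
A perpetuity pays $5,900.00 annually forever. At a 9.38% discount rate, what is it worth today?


Formula: PV = C / r
Substituting: PV = $5,900.00 / 0.0938
PV = $62,899.79

$62,899.79


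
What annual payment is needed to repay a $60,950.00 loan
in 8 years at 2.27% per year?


Formula: PMT = PV * r / (1 - (1+r)^(-n))
Denominator: 1 - (1 + 0.0227)^(-8) = 0.16437
Numerator: $60,950.00 * 0.0227 = 1383.565
PMT = 1383.565 / 0.16437 = $8,417.37

$8,417.37


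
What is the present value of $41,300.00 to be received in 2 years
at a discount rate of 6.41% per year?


Formula: PV = FV / (1 + r)^n
Substituting: PV = $41,300.00 / (1 + 0.0641)^2
Discount factor: (1.0641)^2 = 1.132309
PV = $41,300.00 / 1.132309 = $36,474.15

$36,474.15


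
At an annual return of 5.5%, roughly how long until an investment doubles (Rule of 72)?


Formula: Years ≈ 72 / r
Substituting: Years ≈ 72 / 5.5
Years ≈ 13.1

13.1 years


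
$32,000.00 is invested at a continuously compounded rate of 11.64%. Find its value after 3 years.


Formula: FV = P * e^(r*t)
Exponent: r*t = 0.1164 * 3 = 0.3492
e^(0.3492) = 1.417933
FV = $32,000.00 * 1.417933 = $45,373.85

$45,373.85


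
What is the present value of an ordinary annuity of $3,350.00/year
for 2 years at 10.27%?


Formula: PV = PMT * (1 - (1+r)^(-n)) / r
Discount factor: (1 + 0.1027)^(-2) = 0.822404
Bracket: 1 - 0.822404 = 0.177596
PV = $3,350.00 * 0.177596 / 0.1027 = $5,793.05

$5,793.05


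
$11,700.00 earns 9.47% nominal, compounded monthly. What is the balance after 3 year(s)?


Formula: FV = P * (1 + r/m)^(m*t)
Period rate: r/m = 0.0947 / 12 = 0.007892
Total periods: m*t = 12 * 3 = 36
Growth factor: (1 + 0.007892)^36 = 1.327085
FV = $11,700.00 * 1.327085 = $15,526.90

$15,526.90


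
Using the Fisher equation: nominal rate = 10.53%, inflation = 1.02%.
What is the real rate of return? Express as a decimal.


Formula: (1 + r_real) = (1 + r_nom) / (1 + inflation)
Substituting: (1 + r_real) = 1.1053 / 1.0102
(1 + r_real) = 1.09414
r_real = 1.09414 - 1 = 0.09414

0.09414


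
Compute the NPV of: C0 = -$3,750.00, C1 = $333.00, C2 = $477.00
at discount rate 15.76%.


Formula: NPV = C0 + C1/(1+r) + C2/(1+r)^2
Discount C1: $333.00 / (1 + 0.1576) = $287.66
Discount C2: $477.00 / (1 + 0.1576)^2 = $355.96
NPV = -$3,750.00 + $287.66 + $355.96 = -$3,106.38

-$3,106.38


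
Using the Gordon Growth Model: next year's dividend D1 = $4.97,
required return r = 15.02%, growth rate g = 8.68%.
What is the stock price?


Formula: P = D1 / (r - g)
Spread: r - g = 0.1502 - 0.0868 = 0.0634
Substituting: P = $4.97 / 0.0634
P = $78.39

$78.39


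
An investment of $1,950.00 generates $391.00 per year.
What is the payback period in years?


Formula: Payback = investment / annual cash flow
Substituting: Payback = $1,950.00 / $391.00
Payback = 4.9872 years

4.9872 years


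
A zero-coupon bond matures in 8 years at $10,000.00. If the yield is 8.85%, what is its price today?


Formula: Price = FV / (1 + r)^n
Substituting: Price = $10,000.00 / (1 + 0.0885)^8
Discount factor: (1.0885)^8 = 1.970732
Price = $10,000.00 / 1.970732 = $5,074.26

$5,074.26


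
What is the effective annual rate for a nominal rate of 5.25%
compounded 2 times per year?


Formula: EAR = (1 + r/m)^m - 1
Period rate: r/m = 0.0525 / 2 = 0.02625
Compounding: (1 + 0.02625)^2 = 1.053189
EAR = 1.053189 - 1 = 0.053189

0.053189


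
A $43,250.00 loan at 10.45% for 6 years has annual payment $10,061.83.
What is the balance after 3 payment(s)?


Formula: Balance = PV*(1+r)^k - PMT*((1+r)^k - 1)/r
Growth: (1 + 0.1045)^3 = 1.347402
Accumulated factor: ((1+r)^k - 1)/r = 3.32442
Balance = $43,250.00 * 1.347402 - $10,061.83 * 3.32442
Balance = $24,825.38

$24,825.38


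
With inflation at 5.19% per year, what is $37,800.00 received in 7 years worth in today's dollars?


Formula: Real value = nominal / (1 + inflation)^years
Price level: (1 + 0.0519)^7 = 1.425021
Real value = $37,800.00 / 1.425021 = $26,525.93

$26,525.93


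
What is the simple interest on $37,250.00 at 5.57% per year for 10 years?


Formula: I = P * r * t
Substituting: I = $37,250.00 * 0.0557 * 10
Step: I = $37,250.00 * 0.557
I = $20,748.25

$20,748.25


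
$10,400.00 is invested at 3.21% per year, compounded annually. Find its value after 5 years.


Formula: FV = P * (1 + r)^n
Substituting: FV = $10,400.00 * (1 + 0.0321)^5
Growth factor: (1.0321)^5 = 1.17114
FV = $10,400.00 * 1.17114 = $12,179.86

$12,179.86


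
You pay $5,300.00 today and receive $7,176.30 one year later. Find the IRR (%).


Formula: IRR = C1/C0 - 1
Substituting: IRR = $7,176.30 / $5,300.00 - 1
Ratio: 1.354019 - 1 = 0.354019
IRR = 35.4019%

35.4019%


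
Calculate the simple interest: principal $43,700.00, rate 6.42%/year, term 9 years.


Formula: I = P * r * t
Substituting: I = $43,700.00 * 0.0642 * 9
Step: I = $43,700.00 * 0.5778
I = $25,249.86

$25,249.86


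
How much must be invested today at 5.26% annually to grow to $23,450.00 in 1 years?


Formula: PV = FV / (1 + r)^n
Substituting: PV = $23,450.00 / (1 + 0.0526)^1
Discount factor: (1.0526)^1 = 1.0526
PV = $23,450.00 / 1.0526 = $22,278.17

$22,278.17


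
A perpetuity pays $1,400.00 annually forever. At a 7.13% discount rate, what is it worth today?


Formula: PV = C / r
Substituting: PV = $1,400.00 / 0.0713
PV = $19,635.34

$19,635.34


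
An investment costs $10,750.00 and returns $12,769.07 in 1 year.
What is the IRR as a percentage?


Formula: IRR = C1/C0 - 1
Substituting: IRR = $12,769.07 / $10,750.00 - 1
Ratio: 1.18782 - 1 = 0.18782
IRR = 18.782%

18.782%


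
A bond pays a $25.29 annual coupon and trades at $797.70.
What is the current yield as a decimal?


Formula: Current yield = annual coupon / price
Substituting: CY = $25.29 / $797.70
CY = 0.031704

0.031704
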